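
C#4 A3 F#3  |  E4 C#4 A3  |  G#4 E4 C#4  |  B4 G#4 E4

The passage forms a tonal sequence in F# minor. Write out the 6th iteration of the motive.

Taking 3-note groups, the heads are C#4, E4, G#4, B4: the pattern moves up a 3rd.
Carrying on: D5 → F#5.
Statement 6 starts on F#5 and keeps the same diatonic contour: F#5 D5 B4.

F#5 D5 B4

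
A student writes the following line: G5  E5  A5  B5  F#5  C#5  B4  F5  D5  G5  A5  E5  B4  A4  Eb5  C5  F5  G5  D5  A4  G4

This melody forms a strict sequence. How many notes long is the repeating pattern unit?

7

There are 21 notes; a 7-note unit gives 3 cells:
G5 E5 A5 B5 F#5 C#5 B4 | F5 D5 G5 A5 E5 B4 A4 | Eb5 C5 F5 G5 D5 A4 G4
Every group is a transposition down a 2nd of the one before; no shorter unit works.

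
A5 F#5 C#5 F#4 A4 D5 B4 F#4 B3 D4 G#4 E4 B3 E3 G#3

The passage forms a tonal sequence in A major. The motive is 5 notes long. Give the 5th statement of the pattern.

Unit = 5 notes; the statements start on A5, D5, G#4, moving down a 5th each time.
Continuing the starts: C#4 → F#3.
Statement 5 starts on F#3 and keeps the same diatonic contour: F#3 D3 A2 D2 F#2.

F#3 D3 A2 D2 F#2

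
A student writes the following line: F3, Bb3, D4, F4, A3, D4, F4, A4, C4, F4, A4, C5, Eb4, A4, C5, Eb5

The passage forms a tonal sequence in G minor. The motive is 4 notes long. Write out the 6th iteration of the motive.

Bb4 Eb5 G5 Bb5

Unit = 4 notes; the statements start on F3, A3, C4, Eb4, moving up a 3rd each time.
Extending up a 3rd: G4 → Bb4.
From Bb4 the diatonic shape gives Bb4 Eb5 G5 Bb5.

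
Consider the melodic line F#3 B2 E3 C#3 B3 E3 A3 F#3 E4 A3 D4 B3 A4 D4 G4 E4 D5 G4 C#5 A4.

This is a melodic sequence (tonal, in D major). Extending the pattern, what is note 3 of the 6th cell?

Grouping in 4s, the 3rd note of each cell is E3, A3, D4, G4, C#5.
One more up a 4th gives F#5.

F#5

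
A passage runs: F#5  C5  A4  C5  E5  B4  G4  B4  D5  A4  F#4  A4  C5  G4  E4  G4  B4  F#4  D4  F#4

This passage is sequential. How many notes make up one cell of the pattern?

Try groups of 4 (5 cells in 20 notes):
F#5 C5 A4 C5 | E5 B4 G4 B4 | D5 A4 F#4 A4 | C5 G4 E4 G4 | B4 F#4 D4 F#4
That's a consistent down a 2nd shift per cell, and no other grouping gives one.

4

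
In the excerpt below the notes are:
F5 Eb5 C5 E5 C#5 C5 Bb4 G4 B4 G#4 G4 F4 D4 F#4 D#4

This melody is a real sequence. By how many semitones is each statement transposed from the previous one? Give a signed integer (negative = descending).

Taking 5-note groups, the heads are F5, C5, G4: the pattern moves down a 4th.
Counting half-steps from F5 to C5: -5.

-5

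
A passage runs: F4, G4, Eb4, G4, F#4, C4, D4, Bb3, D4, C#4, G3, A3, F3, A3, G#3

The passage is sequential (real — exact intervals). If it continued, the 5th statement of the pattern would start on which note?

A2

The 5-note cells begin on F4, C4, G3 — each down a 4th from the last.
Continuing: D3 → A2. Statement 5 starts on A2.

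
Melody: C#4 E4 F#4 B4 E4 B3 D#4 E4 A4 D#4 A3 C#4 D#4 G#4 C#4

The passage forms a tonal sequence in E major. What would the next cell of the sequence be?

G#3 B3 C#4 F#4 B3

Unit = 5 notes; the statements start on C#4, B3, A3, moving down a 2nd each time.
So cell 4 is G#3 B3 C#4 F#4 B3.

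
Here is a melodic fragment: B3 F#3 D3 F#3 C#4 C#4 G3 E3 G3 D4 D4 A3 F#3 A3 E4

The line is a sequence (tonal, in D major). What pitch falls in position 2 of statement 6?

Grouping in 5s, the 2nd note of each cell is F#3, G3, A3.
Extending up a 2nd: B3 → C#4 → D4.

D4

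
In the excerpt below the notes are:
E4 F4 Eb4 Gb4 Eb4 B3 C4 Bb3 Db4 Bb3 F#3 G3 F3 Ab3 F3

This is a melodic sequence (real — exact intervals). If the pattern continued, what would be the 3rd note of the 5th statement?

G2

With 5-note cells, note 3 of each statement runs Eb4, Bb3, F3.
Extending down a 4th: C3 → G2.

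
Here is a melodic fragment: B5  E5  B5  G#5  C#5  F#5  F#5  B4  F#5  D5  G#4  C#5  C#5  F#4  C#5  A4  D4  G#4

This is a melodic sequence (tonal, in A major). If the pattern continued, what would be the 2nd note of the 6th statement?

Grouping in 6s, the 2nd note of each cell is E5, B4, F#4.
Carrying that down a 4th forward: C#4 → G#3 → D3.

D3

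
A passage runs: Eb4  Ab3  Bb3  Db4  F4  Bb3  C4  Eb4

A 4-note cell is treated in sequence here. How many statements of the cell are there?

8 notes in groups of 4 gives 8/4 = 2 statements.
Starts: Eb4, F4 — each up a 2nd.

2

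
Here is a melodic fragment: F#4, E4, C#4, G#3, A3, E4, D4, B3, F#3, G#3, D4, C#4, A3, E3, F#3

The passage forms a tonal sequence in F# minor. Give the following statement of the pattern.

C#4 B3 G#3 D3 E3

The 5-note cells begin on F#4, E4, D4 — each down a 2nd from the last.
From C#4 the diatonic shape gives C#4 B3 G#3 D3 E3.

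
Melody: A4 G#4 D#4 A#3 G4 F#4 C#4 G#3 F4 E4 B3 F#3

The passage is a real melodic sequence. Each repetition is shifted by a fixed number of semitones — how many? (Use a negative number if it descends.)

-2

The 4-note cells begin on A4, G4, F4 — each down a 2nd from the last.
Counting half-steps from A4 to G4: -2.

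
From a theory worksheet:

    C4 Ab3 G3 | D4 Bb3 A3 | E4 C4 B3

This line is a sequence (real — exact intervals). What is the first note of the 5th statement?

G#4

Unit = 3 notes; the statements start on C4, D4, E4, moving up a 2nd each time.
Extending the heads up a 2nd: F#4 → G#4.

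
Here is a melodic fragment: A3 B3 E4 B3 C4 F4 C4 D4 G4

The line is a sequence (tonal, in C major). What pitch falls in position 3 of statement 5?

B4

With 3-note cells, note 3 of each statement runs E4, F4, G4.
Carrying that up a 2nd forward: A4 → B4.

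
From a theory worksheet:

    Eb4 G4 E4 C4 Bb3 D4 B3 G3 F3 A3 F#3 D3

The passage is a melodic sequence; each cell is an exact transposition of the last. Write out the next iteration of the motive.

With a 4-note motive the entries are Eb4, Bb3, F3, each down a 4th from the previous.
Statement 4 starts on C3 and keeps the same exact contour: C3 E3 C#3 A2.

C3 E3 C#3 A2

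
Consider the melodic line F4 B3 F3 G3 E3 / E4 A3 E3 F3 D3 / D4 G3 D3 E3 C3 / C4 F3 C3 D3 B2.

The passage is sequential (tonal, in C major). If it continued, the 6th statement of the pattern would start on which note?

Taking 5-note groups, the heads are F4, E4, D4, C4: the pattern moves down a 2nd.
Continuing: B3 → A3. Statement 6 starts on A3.

A3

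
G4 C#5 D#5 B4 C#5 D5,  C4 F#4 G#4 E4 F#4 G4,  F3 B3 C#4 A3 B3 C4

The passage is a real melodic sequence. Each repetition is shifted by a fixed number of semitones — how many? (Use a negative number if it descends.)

-7

The 6-note cells begin on G4, C4, F3 — each down a 5th from the last.
G4 to C4 spans -7 semitones.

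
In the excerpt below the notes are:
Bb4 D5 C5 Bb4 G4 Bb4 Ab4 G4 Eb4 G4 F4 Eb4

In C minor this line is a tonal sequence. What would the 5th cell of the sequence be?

The 4-note cells begin on Bb4, G4, Eb4 — each down a 3rd from the last.
Extending down a 3rd: C4 → Ab3.
Statement 5 starts on Ab3 and keeps the same diatonic contour: Ab3 C4 Bb3 Ab3.

Ab3 C4 Bb3 Ab3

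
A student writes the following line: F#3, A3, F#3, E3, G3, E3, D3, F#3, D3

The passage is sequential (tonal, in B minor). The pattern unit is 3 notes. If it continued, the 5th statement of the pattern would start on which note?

With a 3-note motive the entries are F#3, E3, D3, each down a 2nd from the previous.
Continuing: C#3 → B2. Statement 5 starts on B2.

B2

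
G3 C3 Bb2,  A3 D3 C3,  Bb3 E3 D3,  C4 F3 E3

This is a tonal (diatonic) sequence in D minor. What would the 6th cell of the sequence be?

Unit = 3 notes; the statements start on G3, A3, Bb3, C4, moving up a 2nd each time.
Carrying on: D4 → E4.
From E4 the diatonic shape gives E4 A3 G3.

E4 A3 G3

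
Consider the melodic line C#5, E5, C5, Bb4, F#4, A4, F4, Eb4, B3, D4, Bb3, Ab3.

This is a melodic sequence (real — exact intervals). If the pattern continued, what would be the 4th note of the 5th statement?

Grouping in 4s, the 4th note of each cell is Bb4, Eb4, Ab3.
Carrying that down a 5th forward: Db3 → Gb2.

Gb2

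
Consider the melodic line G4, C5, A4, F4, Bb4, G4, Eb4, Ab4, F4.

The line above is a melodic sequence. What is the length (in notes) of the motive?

3

Try groups of 3 (3 cells in 9 notes):
G4 C5 A4 | F4 Bb4 G4 | Eb4 Ab4 F4
Every group is a transposition down a 2nd of the one before; no shorter unit works.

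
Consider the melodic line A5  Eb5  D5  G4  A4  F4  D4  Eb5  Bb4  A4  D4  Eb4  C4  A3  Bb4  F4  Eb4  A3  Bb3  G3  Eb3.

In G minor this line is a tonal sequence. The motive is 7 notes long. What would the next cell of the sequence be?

Taking 7-note groups, the heads are A5, Eb5, Bb4: the pattern moves down a 4th.
From F4 the diatonic shape gives F4 C4 Bb3 Eb3 F3 D3 Bb2.

F4 C4 Bb3 Eb3 F3 D3 Bb2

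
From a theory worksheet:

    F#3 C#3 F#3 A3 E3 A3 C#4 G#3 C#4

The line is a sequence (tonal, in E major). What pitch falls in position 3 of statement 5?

With 3-note cells, note 3 of each statement runs F#3, A3, C#4.
Each moves up a 3rd. Continuing: E4 → G#4.

G#4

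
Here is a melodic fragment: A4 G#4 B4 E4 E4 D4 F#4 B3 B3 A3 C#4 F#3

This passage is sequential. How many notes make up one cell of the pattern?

There are 12 notes; a 4-note unit gives 3 cells:
A4 G#4 B4 E4 | E4 D4 F#4 B3 | B3 A3 C#4 F#3
That's a consistent down a 4th shift per cell, and no other grouping gives one.

4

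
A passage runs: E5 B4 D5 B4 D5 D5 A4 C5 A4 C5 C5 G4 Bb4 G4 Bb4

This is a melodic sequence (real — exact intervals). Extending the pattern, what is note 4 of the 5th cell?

Eb4

The unit is 5 notes. Position-4 pitches of the 3 shown cells: B4, A4, G4.
Each moves down a 2nd. Continuing: F4 → Eb4.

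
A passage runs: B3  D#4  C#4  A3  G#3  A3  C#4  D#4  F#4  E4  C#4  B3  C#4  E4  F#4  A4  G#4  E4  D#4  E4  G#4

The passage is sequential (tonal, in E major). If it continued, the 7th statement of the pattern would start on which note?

G#5

Taking 7-note groups, the heads are B3, D#4, F#4: the pattern moves up a 3rd.
Extending the heads up a 3rd: A4 → C#5 → E5 → G#5.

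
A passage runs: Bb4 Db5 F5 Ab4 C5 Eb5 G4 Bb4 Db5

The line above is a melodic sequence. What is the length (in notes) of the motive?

There are 9 notes; a 3-note unit gives 3 cells:
Bb4 Db5 F5 | Ab4 C5 Eb5 | G4 Bb4 Db5
Each cell is the previous one down a 2nd — so the unit is 3 notes.

3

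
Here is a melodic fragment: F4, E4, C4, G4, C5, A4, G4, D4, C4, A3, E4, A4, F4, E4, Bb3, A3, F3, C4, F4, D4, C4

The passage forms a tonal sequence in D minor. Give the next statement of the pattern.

G3 F3 D3 A3 D4 Bb3 A3

Unit = 7 notes; the statements start on F4, D4, Bb3, moving down a 3rd each time.
So cell 4 is G3 F3 D3 A3 D4 Bb3 A3.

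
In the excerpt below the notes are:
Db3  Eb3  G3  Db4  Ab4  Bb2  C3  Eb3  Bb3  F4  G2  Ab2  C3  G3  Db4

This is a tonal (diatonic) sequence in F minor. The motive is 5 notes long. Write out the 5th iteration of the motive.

The 5-note cells begin on Db3, Bb2, G2 — each down a 3rd from the last.
Extending down a 3rd: Eb2 → C2.
So cell 5 is C2 Db2 F2 C3 G3.

C2 Db2 F2 C3 G3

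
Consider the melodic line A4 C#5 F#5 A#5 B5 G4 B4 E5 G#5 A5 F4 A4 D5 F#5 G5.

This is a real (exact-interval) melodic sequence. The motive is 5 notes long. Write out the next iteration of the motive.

With a 5-note motive the entries are A4, G4, F4, each down a 2nd from the previous.
Statement 4 starts on Eb4 and keeps the same exact contour: Eb4 G4 C5 E5 F5.

Eb4 G4 C5 E5 F5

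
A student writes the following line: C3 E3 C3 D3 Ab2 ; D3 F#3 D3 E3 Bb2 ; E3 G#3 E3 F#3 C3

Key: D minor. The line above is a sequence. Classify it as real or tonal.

real

Each cell has the same semitone pattern (4, -4, 2, -6) — intervals are preserved exactly.
And Ab2 lies outside D minor, so the sequence is real rather than tonal.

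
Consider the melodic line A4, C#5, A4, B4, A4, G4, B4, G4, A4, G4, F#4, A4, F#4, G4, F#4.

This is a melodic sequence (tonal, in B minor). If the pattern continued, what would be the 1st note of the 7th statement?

B3

With 5-note cells, note 1 of each statement runs A4, G4, F#4.
Each moves down a 2nd. Continuing: E4 → D4 → C#4 → B3.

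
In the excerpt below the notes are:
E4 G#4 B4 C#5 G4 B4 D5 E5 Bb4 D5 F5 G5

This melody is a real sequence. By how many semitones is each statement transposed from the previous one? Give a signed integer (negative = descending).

With a 4-note motive the entries are E4, G4, Bb4, each up a 3rd from the previous.
Counting half-steps from E4 to G4: 3.

3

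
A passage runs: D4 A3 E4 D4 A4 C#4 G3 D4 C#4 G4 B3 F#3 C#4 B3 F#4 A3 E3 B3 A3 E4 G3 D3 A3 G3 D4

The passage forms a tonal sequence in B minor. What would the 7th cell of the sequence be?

E3 B2 F#3 E3 B3

The 5-note cells begin on D4, C#4, B3, A3, G3 — each down a 2nd from the last.
Carrying on: F#3 → E3.
So cell 7 is E3 B2 F#3 E3 B3.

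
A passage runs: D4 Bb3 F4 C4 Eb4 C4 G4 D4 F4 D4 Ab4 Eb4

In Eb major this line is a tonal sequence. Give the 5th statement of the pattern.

Ab4 F4 C5 G4

Taking 4-note groups, the heads are D4, Eb4, F4: the pattern moves up a 2nd.
Continuing the starts: G4 → Ab4.
Statement 5 starts on Ab4 and keeps the same diatonic contour: Ab4 F4 C5 G4.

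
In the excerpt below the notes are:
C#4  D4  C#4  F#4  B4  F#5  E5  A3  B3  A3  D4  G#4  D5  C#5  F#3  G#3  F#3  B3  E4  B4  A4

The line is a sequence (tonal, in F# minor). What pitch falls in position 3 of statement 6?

The unit is 7 notes. Position-3 pitches of the 3 shown cells: C#4, A3, F#3.
Each moves down a 3rd. Continuing: D3 → B2 → G#2.

G#2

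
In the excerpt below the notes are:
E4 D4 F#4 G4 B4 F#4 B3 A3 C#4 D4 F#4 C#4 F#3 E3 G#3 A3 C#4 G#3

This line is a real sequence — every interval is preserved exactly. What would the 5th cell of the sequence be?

The 6-note cells begin on E4, B3, F#3 — each down a 4th from the last.
Carrying on: C#3 → G#2.
From G#2 the exact shape gives G#2 F#2 A#2 B2 D#3 A#2.

G#2 F#2 A#2 B2 D#3 A#2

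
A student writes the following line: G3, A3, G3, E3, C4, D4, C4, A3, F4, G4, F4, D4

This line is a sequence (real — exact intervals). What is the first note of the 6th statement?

Taking 4-note groups, the heads are G3, C4, F4: the pattern moves up a 4th.
Extending the heads up a 4th: Bb4 → Eb5 → Ab5.

Ab5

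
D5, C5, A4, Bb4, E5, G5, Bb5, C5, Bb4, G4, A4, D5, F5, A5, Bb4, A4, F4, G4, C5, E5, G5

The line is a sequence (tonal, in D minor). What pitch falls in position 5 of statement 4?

With 7-note cells, note 5 of each statement runs E5, D5, C5.
One more down a 2nd gives Bb4.

Bb4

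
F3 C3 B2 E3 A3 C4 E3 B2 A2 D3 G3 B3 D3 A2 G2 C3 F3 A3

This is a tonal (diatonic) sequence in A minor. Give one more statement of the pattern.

C3 G2 F2 B2 E3 G3

With a 6-note motive the entries are F3, E3, D3, each down a 2nd from the previous.
From C3 the diatonic shape gives C3 G2 F2 B2 E3 G3.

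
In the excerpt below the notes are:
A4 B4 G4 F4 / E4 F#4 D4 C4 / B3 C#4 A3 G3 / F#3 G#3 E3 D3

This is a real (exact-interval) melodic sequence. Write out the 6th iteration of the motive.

G#2 A#2 F#2 E2

The 4-note cells begin on A4, E4, B3, F#3 — each down a 4th from the last.
Carrying on: C#3 → G#2.
From G#2 the exact shape gives G#2 A#2 F#2 E2.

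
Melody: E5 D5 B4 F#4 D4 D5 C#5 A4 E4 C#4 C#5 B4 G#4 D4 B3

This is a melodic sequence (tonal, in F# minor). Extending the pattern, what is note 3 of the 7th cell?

C#4

Grouping in 5s, the 3rd note of each cell is B4, A4, G#4.
Extending down a 2nd: F#4 → E4 → D4 → C#4.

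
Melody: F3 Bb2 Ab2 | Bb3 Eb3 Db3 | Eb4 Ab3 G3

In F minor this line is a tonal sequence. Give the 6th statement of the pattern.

G5 C5 Bb4

Unit = 3 notes; the statements start on F3, Bb3, Eb4, moving up a 4th each time.
Continuing the starts: Ab4 → Db5 → G5.
So cell 6 is G5 C5 Bb4.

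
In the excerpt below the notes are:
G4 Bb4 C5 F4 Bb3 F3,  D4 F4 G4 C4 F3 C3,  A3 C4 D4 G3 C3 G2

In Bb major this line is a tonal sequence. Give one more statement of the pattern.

The 6-note cells begin on G4, D4, A3 — each down a 4th from the last.
Statement 4 starts on Eb3 and keeps the same diatonic contour: Eb3 G3 A3 D3 G2 D2.

Eb3 G3 A3 D3 G2 D2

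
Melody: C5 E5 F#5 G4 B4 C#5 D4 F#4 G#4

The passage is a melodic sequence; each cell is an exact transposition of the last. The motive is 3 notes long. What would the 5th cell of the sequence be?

E3 G#3 A#3

Unit = 3 notes; the statements start on C5, G4, D4, moving down a 4th each time.
Continuing the starts: A3 → E3.
So cell 5 is E3 G#3 A#3.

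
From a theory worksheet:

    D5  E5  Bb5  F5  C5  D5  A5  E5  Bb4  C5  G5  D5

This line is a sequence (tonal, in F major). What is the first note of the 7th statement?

E4

The 4-note cells begin on D5, C5, Bb4 — each down a 2nd from the last.
Continuing: A4 → G4 → F4 → E4. Statement 7 starts on E4.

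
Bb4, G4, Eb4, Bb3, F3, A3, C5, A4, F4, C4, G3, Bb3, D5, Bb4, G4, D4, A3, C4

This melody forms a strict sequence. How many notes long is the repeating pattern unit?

Try groups of 6 (3 cells in 18 notes):
Bb4 G4 Eb4 Bb3 F3 A3 | C5 A4 F4 C4 G3 Bb3 | D5 Bb4 G4 D4 A3 C4
That's a consistent up a 2nd shift per cell, and no other grouping gives one.

6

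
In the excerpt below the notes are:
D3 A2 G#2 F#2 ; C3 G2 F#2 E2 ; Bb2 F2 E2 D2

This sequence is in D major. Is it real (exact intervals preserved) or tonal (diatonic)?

Each cell has the same semitone pattern (-5, -1, -2) — intervals are preserved exactly.
And G#2 lies outside D major, so the sequence is real rather than tonal.

real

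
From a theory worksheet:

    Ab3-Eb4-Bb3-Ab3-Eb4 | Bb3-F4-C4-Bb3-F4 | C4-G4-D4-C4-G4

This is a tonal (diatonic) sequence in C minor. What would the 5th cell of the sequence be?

Eb4 Bb4 F4 Eb4 Bb4

With a 5-note motive the entries are Ab3, Bb3, C4, each up a 2nd from the previous.
Continuing the starts: D4 → Eb4.
So cell 5 is Eb4 Bb4 F4 Eb4 Bb4.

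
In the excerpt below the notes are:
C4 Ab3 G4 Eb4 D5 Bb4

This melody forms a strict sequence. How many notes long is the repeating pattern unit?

2

Try groups of 2 (3 cells in 6 notes):
C4 Ab3 | G4 Eb4 | D5 Bb4
Each cell is the previous one up a 5th — so the unit is 2 notes.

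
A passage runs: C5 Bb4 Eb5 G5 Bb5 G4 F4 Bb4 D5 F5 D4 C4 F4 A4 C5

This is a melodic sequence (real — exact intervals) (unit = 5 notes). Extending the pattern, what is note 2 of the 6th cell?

The unit is 5 notes. Position-2 pitches of the 3 shown cells: Bb4, F4, C4.
Carrying that down a 4th forward: G3 → D3 → A2.

A2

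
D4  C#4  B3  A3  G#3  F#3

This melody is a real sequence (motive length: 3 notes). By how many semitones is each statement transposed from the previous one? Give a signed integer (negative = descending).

-5

Taking 3-note groups, the heads are D4, A3: the pattern moves down a 4th.
Counting half-steps from D4 to A3: -5.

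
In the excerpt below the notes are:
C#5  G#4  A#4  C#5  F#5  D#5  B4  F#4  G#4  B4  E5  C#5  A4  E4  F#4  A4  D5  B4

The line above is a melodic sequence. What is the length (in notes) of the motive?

6

Try groups of 6 (3 cells in 18 notes):
C#5 G#4 A#4 C#5 F#5 D#5 | B4 F#4 G#4 B4 E5 C#5 | A4 E4 F#4 A4 D5 B4
Every group is a transposition down a 2nd of the one before; no shorter unit works.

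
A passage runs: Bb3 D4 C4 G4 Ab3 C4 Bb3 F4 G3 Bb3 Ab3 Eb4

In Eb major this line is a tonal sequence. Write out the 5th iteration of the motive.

Taking 4-note groups, the heads are Bb3, Ab3, G3: the pattern moves down a 2nd.
Carrying on: F3 → Eb3.
So cell 5 is Eb3 G3 F3 C4.

Eb3 G3 F3 C4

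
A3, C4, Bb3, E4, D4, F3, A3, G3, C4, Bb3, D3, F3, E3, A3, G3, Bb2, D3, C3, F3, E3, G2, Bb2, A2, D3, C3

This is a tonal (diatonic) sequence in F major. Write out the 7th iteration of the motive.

With a 5-note motive the entries are A3, F3, D3, Bb2, G2, each down a 3rd from the previous.
Extending down a 3rd: E2 → C2.
So cell 7 is C2 E2 D2 G2 F2.

C2 E2 D2 G2 F2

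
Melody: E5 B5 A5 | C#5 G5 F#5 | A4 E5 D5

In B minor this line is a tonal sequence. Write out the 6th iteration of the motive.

With a 3-note motive the entries are E5, C#5, A4, each down a 3rd from the previous.
Carrying on: F#4 → D4 → B3.
Statement 6 starts on B3 and keeps the same diatonic contour: B3 F#4 E4.

B3 F#4 E4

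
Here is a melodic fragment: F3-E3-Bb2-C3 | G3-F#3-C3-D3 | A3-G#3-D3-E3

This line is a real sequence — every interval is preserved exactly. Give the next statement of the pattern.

B3 A#3 E3 F#3

The 4-note cells begin on F3, G3, A3 — each up a 2nd from the last.
So cell 4 is B3 A#3 E3 F#3.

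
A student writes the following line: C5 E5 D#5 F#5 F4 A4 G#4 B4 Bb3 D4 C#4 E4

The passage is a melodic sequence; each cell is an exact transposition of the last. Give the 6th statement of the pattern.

Taking 4-note groups, the heads are C5, F4, Bb3: the pattern moves down a 5th.
Carrying on: Eb3 → Ab2 → Db2.
So cell 6 is Db2 F2 E2 G2.

Db2 F2 E2 G2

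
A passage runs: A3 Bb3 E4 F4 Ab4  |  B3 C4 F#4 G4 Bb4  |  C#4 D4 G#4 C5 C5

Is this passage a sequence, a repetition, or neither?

neither

Note 4 of cell 3 is C5; if this were a sequence it would be A4. No unit length gives a consistent transposition pattern.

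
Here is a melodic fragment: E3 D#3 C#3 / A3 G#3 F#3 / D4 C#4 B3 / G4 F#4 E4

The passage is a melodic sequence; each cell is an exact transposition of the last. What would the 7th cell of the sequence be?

Bb5 A5 G5

The 3-note cells begin on E3, A3, D4, G4 — each up a 4th from the last.
Extending up a 4th: C5 → F5 → Bb5.
So cell 7 is Bb5 A5 G5.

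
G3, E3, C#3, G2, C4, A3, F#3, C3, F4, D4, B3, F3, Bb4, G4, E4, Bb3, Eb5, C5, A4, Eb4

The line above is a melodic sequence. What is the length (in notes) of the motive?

4

There are 20 notes; a 4-note unit gives 5 cells:
G3 E3 C#3 G2 | C4 A3 F#3 C3 | F4 D4 B3 F3 | Bb4 G4 E4 Bb3 | Eb5 C5 A4 Eb4
Each cell is the previous one up a 4th — so the unit is 4 notes.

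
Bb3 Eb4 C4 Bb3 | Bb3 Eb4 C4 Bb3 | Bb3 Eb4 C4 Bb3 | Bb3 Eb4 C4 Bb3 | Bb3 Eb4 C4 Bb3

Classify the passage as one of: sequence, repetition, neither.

repetition

Each 4-note cell is identical (Bb3 Eb4 C4 Bb3), restated at the same pitch.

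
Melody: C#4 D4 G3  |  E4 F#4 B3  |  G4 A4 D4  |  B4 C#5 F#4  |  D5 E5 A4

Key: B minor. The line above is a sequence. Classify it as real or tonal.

tonal

Every note is diatonic to B minor.
Cell 1 has +1 semitones from note 1 to 2, but cell 2 has +2 — the interval quality changes while the contour stays the same, which is the hallmark of a tonal sequence.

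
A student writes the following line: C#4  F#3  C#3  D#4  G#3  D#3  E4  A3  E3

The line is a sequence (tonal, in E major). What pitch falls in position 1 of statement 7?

B4

Grouping in 3s, the 1st note of each cell is C#4, D#4, E4.
Carrying that up a 2nd forward: F#4 → G#4 → A4 → B4.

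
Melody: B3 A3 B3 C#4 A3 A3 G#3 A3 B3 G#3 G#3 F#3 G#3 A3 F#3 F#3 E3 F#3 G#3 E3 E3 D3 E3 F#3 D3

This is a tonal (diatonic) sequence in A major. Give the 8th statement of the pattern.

B2 A2 B2 C#3 A2

With a 5-note motive the entries are B3, A3, G#3, F#3, E3, each down a 2nd from the previous.
Extending down a 2nd: D3 → C#3 → B2.
So cell 8 is B2 A2 B2 C#3 A2.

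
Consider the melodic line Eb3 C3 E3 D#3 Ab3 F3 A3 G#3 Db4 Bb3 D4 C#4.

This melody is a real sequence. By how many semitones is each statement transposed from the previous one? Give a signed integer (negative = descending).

Taking 4-note groups, the heads are Eb3, Ab3, Db4: the pattern moves up a 4th.
Counting half-steps from Eb3 to Ab3: 5.

5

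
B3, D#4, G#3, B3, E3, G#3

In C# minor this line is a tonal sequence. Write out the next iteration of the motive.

C#3 E3

Taking 2-note groups, the heads are B3, G#3, E3: the pattern moves down a 3rd.
From C#3 the diatonic shape gives C#3 E3.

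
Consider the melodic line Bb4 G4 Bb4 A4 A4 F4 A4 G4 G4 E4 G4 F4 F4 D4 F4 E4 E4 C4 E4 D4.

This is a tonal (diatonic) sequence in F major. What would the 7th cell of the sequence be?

Taking 4-note groups, the heads are Bb4, A4, G4, F4, E4: the pattern moves down a 2nd.
Continuing the starts: D4 → C4.
From C4 the diatonic shape gives C4 A3 C4 Bb3.

C4 A3 C4 Bb3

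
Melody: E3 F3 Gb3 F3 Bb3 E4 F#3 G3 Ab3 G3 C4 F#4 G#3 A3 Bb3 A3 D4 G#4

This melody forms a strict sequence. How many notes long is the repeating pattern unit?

There are 18 notes; a 6-note unit gives 3 cells:
E3 F3 Gb3 F3 Bb3 E4 | F#3 G3 Ab3 G3 C4 F#4 | G#3 A3 Bb3 A3 D4 G#4
That's a consistent up a 2nd shift per cell, and no other grouping gives one.

6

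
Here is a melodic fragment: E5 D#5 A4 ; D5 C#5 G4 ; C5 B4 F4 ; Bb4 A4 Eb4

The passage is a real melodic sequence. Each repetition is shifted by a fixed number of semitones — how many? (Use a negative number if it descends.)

Unit = 3 notes; the statements start on E5, D5, C5, Bb4, moving down a 2nd each time.
E5→D5 is 74 − 76 = -2 semitones.

-2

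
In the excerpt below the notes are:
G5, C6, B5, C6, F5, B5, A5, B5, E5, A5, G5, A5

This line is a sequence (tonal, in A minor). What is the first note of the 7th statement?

A4

With a 4-note motive the entries are G5, F5, E5, each down a 2nd from the previous.
Continuing: D5 → C5 → B4 → A4. Statement 7 starts on A4.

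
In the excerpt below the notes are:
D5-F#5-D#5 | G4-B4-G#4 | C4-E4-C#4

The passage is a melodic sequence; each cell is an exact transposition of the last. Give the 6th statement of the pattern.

Eb2 G2 E2

With a 3-note motive the entries are D5, G4, C4, each down a 5th from the previous.
Carrying on: F3 → Bb2 → Eb2.
From Eb2 the exact shape gives Eb2 G2 E2.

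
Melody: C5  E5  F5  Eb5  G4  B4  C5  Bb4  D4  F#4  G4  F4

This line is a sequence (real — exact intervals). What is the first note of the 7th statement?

F#2

The 4-note cells begin on C5, G4, D4 — each down a 4th from the last.
Extending the heads down a 4th: A3 → E3 → B2 → F#2.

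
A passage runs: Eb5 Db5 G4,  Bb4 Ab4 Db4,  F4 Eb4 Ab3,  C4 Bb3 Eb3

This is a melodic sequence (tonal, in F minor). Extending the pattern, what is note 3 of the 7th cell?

The unit is 3 notes. Position-3 pitches of the 4 shown cells: G4, Db4, Ab3, Eb3.
Carrying that down a 4th forward: Bb2 → F2 → C2.

C2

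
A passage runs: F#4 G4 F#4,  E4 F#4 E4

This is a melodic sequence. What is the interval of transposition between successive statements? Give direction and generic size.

The 3-note cells begin on F#4, E4 — each down a 2nd from the last.
F#4 to E4 is down a 2nd.

down a 2nd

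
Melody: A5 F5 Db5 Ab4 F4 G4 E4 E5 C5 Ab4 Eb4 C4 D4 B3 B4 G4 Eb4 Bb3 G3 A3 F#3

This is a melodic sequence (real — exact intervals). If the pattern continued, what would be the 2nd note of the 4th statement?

D4

With 7-note cells, note 2 of each statement runs F5, C5, G4.
From G4, down a 4th gives D4.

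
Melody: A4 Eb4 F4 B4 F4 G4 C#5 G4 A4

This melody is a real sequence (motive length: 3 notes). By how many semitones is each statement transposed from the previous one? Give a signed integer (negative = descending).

The 3-note cells begin on A4, B4, C#5 — each up a 2nd from the last.
A4→B4 is 71 − 69 = 2 semitones.

2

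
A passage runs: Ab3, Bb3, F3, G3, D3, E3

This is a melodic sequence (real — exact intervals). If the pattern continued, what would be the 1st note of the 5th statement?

G#2

With 2-note cells, note 1 of each statement runs Ab3, F3, D3.
Carrying that down a 3rd forward: B2 → G#2.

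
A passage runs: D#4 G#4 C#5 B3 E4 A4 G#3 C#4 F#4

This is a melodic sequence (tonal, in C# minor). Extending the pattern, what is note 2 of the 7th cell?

Grouping in 3s, the 2nd note of each cell is G#4, E4, C#4.
Carrying that down a 3rd forward: A3 → F#3 → D#3 → B2.

B2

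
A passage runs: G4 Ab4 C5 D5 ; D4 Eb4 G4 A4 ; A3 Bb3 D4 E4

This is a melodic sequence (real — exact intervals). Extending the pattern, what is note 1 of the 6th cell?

F#2

With 4-note cells, note 1 of each statement runs G4, D4, A3.
Extending down a 4th: E3 → B2 → F#2.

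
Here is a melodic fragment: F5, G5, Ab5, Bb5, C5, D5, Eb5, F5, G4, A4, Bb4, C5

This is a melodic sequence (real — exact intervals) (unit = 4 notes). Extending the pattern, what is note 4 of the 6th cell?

A3

The unit is 4 notes. Position-4 pitches of the 3 shown cells: Bb5, F5, C5.
Each moves down a 4th. Continuing: G4 → D4 → A3.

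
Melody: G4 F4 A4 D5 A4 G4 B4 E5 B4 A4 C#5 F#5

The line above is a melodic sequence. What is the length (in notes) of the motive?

There are 12 notes; a 4-note unit gives 3 cells:
G4 F4 A4 D5 | A4 G4 B4 E5 | B4 A4 C#5 F#5
That's a consistent up a 2nd shift per cell, and no other grouping gives one.

4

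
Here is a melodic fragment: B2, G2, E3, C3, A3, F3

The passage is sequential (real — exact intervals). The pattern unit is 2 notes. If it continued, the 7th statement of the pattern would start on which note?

F5

Taking 2-note groups, the heads are B2, E3, A3: the pattern moves up a 4th.
Extending the heads up a 4th: D4 → G4 → C5 → F5.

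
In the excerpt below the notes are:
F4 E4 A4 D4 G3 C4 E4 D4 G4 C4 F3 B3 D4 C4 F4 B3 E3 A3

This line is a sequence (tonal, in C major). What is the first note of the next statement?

The 6-note cells begin on F4, E4, D4 — each down a 2nd from the last.
The next head, down a 2nd from D4, is C4.

C4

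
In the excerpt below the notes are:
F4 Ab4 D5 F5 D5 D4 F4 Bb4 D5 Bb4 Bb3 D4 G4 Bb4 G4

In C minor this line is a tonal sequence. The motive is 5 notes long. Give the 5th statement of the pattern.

Taking 5-note groups, the heads are F4, D4, Bb3: the pattern moves down a 3rd.
Extending down a 3rd: G3 → Eb3.
From Eb3 the diatonic shape gives Eb3 G3 C4 Eb4 C4.

Eb3 G3 C4 Eb4 C4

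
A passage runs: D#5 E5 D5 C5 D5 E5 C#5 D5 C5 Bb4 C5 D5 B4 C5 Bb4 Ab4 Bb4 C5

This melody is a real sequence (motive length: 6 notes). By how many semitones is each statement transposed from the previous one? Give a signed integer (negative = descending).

Taking 6-note groups, the heads are D#5, C#5, B4: the pattern moves down a 2nd.
Counting half-steps from D#5 to C#5: -2.

-2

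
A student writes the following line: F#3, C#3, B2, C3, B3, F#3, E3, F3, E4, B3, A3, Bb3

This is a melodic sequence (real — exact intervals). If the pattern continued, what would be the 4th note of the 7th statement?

Gb5

With 4-note cells, note 4 of each statement runs C3, F3, Bb3.
Carrying that up a 4th forward: Eb4 → Ab4 → Db5 → Gb5.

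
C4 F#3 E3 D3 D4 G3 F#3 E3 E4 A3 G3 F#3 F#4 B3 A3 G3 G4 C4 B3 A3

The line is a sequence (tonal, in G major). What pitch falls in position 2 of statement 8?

F#4

The unit is 4 notes. Position-2 pitches of the 5 shown cells: F#3, G3, A3, B3, C4.
Extending up a 2nd: D4 → E4 → F#4.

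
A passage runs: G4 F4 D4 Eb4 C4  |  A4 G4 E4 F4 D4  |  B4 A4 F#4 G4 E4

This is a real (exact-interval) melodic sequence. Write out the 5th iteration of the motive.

With a 5-note motive the entries are G4, A4, B4, each up a 2nd from the previous.
Continuing the starts: C#5 → D#5.
So cell 5 is D#5 C#5 A#4 B4 G#4.

D#5 C#5 A#4 B4 G#4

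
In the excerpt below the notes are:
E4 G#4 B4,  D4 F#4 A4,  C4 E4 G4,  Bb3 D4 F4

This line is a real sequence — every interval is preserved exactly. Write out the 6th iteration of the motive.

Taking 3-note groups, the heads are E4, D4, C4, Bb3: the pattern moves down a 2nd.
Continuing the starts: Ab3 → Gb3.
Statement 6 starts on Gb3 and keeps the same exact contour: Gb3 Bb3 Db4.

Gb3 Bb3 Db4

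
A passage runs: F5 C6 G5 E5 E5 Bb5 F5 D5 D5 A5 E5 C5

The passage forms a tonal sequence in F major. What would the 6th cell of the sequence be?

A4 E5 Bb4 G4

With a 4-note motive the entries are F5, E5, D5, each down a 2nd from the previous.
Continuing the starts: C5 → Bb4 → A4.
From A4 the diatonic shape gives A4 E5 Bb4 G4.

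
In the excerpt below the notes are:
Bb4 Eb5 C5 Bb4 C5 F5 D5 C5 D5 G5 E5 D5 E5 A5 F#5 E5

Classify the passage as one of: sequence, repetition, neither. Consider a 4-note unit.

sequence

Each 4-note cell is the previous one transposed up a 2nd.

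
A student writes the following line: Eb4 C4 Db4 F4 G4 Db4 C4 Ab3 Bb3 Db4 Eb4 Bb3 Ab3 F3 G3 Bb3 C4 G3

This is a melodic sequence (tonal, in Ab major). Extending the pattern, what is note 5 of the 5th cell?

Grouping in 6s, the 5th note of each cell is G4, Eb4, C4.
Carrying that down a 3rd forward: Ab3 → F3.

F3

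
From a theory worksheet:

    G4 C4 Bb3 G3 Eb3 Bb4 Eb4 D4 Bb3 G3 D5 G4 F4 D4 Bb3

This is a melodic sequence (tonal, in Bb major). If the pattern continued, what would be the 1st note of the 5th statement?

A5

Grouping in 5s, the 1st note of each cell is G4, Bb4, D5.
Extending up a 3rd: F5 → A5.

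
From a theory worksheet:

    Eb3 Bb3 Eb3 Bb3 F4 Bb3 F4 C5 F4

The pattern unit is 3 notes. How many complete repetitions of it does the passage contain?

9 notes in groups of 3 gives 9/3 = 3 statements.
Starts: Eb3, Bb3, F4 — each up a 5th.

3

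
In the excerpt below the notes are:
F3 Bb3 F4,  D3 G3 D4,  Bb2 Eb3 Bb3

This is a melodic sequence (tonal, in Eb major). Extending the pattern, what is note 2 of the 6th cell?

F2

The unit is 3 notes. Position-2 pitches of the 3 shown cells: Bb3, G3, Eb3.
Carrying that down a 3rd forward: C3 → Ab2 → F2.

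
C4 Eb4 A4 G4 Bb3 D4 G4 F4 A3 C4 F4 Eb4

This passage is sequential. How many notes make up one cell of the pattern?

12 notes total. Splitting into 3 groups of 4:
C4 Eb4 A4 G4 | Bb3 D4 G4 F4 | A3 C4 F4 Eb4
Every group is a transposition down a 2nd of the one before; no shorter unit works.

4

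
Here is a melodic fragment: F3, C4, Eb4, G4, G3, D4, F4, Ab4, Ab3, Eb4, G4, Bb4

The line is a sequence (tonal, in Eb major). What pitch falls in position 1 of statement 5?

C4

Grouping in 4s, the 1st note of each cell is F3, G3, Ab3.
Carrying that up a 2nd forward: Bb3 → C4.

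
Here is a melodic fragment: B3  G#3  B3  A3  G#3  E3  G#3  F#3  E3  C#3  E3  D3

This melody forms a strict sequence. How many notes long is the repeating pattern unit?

4

12 notes total. Splitting into 3 groups of 4:
B3 G#3 B3 A3 | G#3 E3 G#3 F#3 | E3 C#3 E3 D3
Every group is a transposition down a 3rd of the one before; no shorter unit works.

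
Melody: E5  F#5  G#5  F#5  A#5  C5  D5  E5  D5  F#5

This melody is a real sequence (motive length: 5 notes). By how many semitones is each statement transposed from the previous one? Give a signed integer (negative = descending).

-4

With a 5-note motive the entries are E5, C5, each down a 3rd from the previous.
E5 to C5 spans -4 semitones.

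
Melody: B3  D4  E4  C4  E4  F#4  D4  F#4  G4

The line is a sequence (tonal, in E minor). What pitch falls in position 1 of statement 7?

Grouping in 3s, the 1st note of each cell is B3, C4, D4.
Extending up a 2nd: E4 → F#4 → G4 → A4.

A4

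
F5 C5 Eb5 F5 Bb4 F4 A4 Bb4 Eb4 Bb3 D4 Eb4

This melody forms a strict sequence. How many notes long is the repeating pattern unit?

4

12 notes total. Splitting into 3 groups of 4:
F5 C5 Eb5 F5 | Bb4 F4 A4 Bb4 | Eb4 Bb3 D4 Eb4
Every group is a transposition down a 5th of the one before; no shorter unit works.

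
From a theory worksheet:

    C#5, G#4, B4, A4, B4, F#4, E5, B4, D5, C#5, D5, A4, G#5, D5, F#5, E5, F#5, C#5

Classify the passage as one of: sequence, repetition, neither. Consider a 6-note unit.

Each 6-note cell is the previous one transposed up a 3rd.

sequence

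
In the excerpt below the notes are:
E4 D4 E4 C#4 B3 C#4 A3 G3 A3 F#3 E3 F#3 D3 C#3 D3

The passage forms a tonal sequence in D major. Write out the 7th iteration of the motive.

With a 3-note motive the entries are E4, C#4, A3, F#3, D3, each down a 3rd from the previous.
Continuing the starts: B2 → G2.
So cell 7 is G2 F#2 G2.

G2 F#2 G2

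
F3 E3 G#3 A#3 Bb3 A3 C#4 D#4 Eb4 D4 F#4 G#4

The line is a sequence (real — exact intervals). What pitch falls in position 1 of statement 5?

With 4-note cells, note 1 of each statement runs F3, Bb3, Eb4.
Carrying that up a 4th forward: Ab4 → Db5.

Db5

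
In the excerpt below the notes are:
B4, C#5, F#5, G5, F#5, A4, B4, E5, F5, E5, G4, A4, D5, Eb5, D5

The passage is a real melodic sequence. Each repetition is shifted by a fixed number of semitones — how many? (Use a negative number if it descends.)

The 5-note cells begin on B4, A4, G4 — each down a 2nd from the last.
Counting half-steps from B4 to A4: -2.

-2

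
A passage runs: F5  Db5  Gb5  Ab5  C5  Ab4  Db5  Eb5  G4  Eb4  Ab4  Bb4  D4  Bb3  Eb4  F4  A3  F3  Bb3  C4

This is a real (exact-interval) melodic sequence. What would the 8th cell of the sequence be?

F#2 D2 G2 A2

With a 4-note motive the entries are F5, C5, G4, D4, A3, each down a 4th from the previous.
Continuing the starts: E3 → B2 → F#2.
From F#2 the exact shape gives F#2 D2 G2 A2.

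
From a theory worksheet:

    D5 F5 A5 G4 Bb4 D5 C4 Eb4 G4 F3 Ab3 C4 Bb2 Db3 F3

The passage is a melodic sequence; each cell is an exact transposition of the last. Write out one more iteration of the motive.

Unit = 3 notes; the statements start on D5, G4, C4, F3, Bb2, moving down a 5th each time.
Statement 6 starts on Eb2 and keeps the same exact contour: Eb2 Gb2 Bb2.

Eb2 Gb2 Bb2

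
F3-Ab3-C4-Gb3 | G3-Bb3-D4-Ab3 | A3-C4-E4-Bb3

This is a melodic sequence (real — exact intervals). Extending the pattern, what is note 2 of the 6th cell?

F#4

The unit is 4 notes. Position-2 pitches of the 3 shown cells: Ab3, Bb3, C4.
Extending up a 2nd: D4 → E4 → F#4.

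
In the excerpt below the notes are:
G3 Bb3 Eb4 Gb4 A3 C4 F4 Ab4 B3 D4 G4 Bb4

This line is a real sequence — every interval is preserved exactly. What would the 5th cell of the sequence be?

D#4 F#4 B4 D5

Unit = 4 notes; the statements start on G3, A3, B3, moving up a 2nd each time.
Carrying on: C#4 → D#4.
So cell 5 is D#4 F#4 B4 D5.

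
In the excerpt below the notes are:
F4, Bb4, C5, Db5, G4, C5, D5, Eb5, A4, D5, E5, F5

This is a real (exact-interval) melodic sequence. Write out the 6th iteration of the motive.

D#5 G#5 A#5 B5

The 4-note cells begin on F4, G4, A4 — each up a 2nd from the last.
Continuing the starts: B4 → C#5 → D#5.
From D#5 the exact shape gives D#5 G#5 A#5 B5.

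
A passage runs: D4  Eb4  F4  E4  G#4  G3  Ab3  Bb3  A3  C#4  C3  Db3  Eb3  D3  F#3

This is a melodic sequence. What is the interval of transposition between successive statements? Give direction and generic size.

down a 5th

The 5-note cells begin on D4, G3, C3 — each down a 5th from the last.
D4 to G3 is down a 5th.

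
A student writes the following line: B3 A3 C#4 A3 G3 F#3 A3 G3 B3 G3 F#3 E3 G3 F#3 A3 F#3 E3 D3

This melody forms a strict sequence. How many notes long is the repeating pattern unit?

6

There are 18 notes; a 6-note unit gives 3 cells:
B3 A3 C#4 A3 G3 F#3 | A3 G3 B3 G3 F#3 E3 | G3 F#3 A3 F#3 E3 D3
Each cell is the previous one down a 2nd — so the unit is 6 notes.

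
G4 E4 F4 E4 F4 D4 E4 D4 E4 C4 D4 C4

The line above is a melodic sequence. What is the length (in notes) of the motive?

4

There are 12 notes; a 4-note unit gives 3 cells:
G4 E4 F4 E4 | F4 D4 E4 D4 | E4 C4 D4 C4
Each cell is the previous one down a 2nd — so the unit is 4 notes.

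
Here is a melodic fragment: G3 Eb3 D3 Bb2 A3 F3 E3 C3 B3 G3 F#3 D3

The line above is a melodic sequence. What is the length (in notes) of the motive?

12 notes total. Splitting into 3 groups of 4:
G3 Eb3 D3 Bb2 | A3 F3 E3 C3 | B3 G3 F#3 D3
Every group is a transposition up a 2nd of the one before; no shorter unit works.

4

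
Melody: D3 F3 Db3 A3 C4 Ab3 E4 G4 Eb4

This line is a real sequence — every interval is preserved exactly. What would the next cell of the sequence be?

The 3-note cells begin on D3, A3, E4 — each up a 5th from the last.
From B4 the exact shape gives B4 D5 Bb4.

B4 D5 Bb4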